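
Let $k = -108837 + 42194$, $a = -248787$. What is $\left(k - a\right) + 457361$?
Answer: $639505$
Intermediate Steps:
$k = -66643$
$\left(k - a\right) + 457361 = \left(-66643 - -248787\right) + 457361 = \left(-66643 + 248787\right) + 457361 = 182144 + 457361 = 639505$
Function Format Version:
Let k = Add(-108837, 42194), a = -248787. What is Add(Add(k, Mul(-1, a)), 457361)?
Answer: 639505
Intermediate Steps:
k = -66643
Add(Add(k, Mul(-1, a)), 457361) = Add(Add(-66643, Mul(-1, -248787)), 457361) = Add(Add(-66643, 248787), 457361) = Add(182144, 457361) = 639505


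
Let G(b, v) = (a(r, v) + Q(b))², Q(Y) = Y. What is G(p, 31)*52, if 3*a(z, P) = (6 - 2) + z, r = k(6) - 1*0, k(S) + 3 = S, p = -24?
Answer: 219700/9 ≈ 24411.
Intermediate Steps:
k(S) = -3 + S
r = 3 (r = (-3 + 6) - 1*0 = 3 + 0 = 3)
a(z, P) = 4/3 + z/3 (a(z, P) = ((6 - 2) + z)/3 = (4 + z)/3 = 4/3 + z/3)
G(b, v) = (7/3 + b)² (G(b, v) = ((4/3 + (⅓)*3) + b)² = ((4/3 + 1) + b)² = (7/3 + b)²)
G(p, 31)*52 = ((7 + 3*(-24))²/9)*52 = ((7 - 72)²/9)*52 = ((⅑)*(-65)²)*52 = ((⅑)*4225)*52 = (4225/9)*52 = 219700/9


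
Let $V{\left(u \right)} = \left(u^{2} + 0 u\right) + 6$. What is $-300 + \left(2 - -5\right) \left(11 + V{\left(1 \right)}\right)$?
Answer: $-174$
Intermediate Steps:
$V{\left(u \right)} = 6 + u^{2}$ ($V{\left(u \right)} = \left(u^{2} + 0\right) + 6 = u^{2} + 6 = 6 + u^{2}$)
$-300 + \left(2 - -5\right) \left(11 + V{\left(1 \right)}\right) = -300 + \left(2 - -5\right) \left(11 + \left(6 + 1^{2}\right)\right) = -300 + \left(2 + 5\right) \left(11 + \left(6 + 1\right)\right) = -300 + 7 \left(11 + 7\right) = -300 + 7 \cdot 18 = -300 + 126 = -174$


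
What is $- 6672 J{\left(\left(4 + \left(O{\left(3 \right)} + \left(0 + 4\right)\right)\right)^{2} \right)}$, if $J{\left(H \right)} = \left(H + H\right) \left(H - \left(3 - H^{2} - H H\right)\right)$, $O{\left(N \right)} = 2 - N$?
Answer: $-3169893888$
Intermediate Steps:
$J{\left(H \right)} = 2 H \left(-3 + H + 2 H^{2}\right)$ ($J{\left(H \right)} = 2 H \left(H + \left(\left(H^{2} + H^{2}\right) - 3\right)\right) = 2 H \left(H + \left(2 H^{2} - 3\right)\right) = 2 H \left(H + \left(-3 + 2 H^{2}\right)\right) = 2 H \left(-3 + H + 2 H^{2}\right)$)
$- 6672 J{\left(\left(4 + \left(O{\left(3 \right)} + \left(0 + 4\right)\right)\right)^{2} \right)} = - 6672 \cdot 2 \left(4 + \left(\left(2 - 3\right) + \left(0 + 4\right)\right)\right)^{2} \left(-3 + \left(4 + \left(\left(2 - 3\right) + \left(0 + 4\right)\right)\right)^{2} + 2 \left(\left(4 + \left(\left(2 - 3\right) + \left(0 + 4\right)\right)\right)^{2}\right)^{2}\right) = - 6672 \cdot 2 \left(4 + \left(\left(2 - 3\right) + 4\right)\right)^{2} \left(-3 + \left(4 + \left(\left(2 - 3\right) + 4\right)\right)^{2} + 2 \left(\left(4 + \left(\left(2 - 3\right) + 4\right)\right)^{2}\right)^{2}\right) = - 6672 \cdot 2 \left(4 + \left(-1 + 4\right)\right)^{2} \left(-3 + \left(4 + \left(-1 + 4\right)\right)^{2} + 2 \left(\left(4 + \left(-1 + 4\right)\right)^{2}\right)^{2}\right) = - 6672 \cdot 2 \left(4 + 3\right)^{2} \left(-3 + \left(4 + 3\right)^{2} + 2 \left(\left(4 + 3\right)^{2}\right)^{2}\right) = - 6672 \cdot 2 \cdot 7^{2} \left(-3 + 7^{2} + 2 \left(7^{2}\right)^{2}\right) = - 6672 \cdot 2 \cdot 49 \left(-3 + 49 + 2 \cdot 49^{2}\right) = - 6672 \cdot 2 \cdot 49 \left(-3 + 49 + 2 \cdot 2401\right) = - 6672 \cdot 2 \cdot 49 \left(-3 + 49 + 4802\right) = - 6672 \cdot 2 \cdot 49 \cdot 4848 = \left(-6672\right) 475104 = -3169893888$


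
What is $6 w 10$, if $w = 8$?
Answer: $480$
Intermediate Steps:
$6 w 10 = 6 \cdot 8 \cdot 10 = 48 \cdot 10 = 480$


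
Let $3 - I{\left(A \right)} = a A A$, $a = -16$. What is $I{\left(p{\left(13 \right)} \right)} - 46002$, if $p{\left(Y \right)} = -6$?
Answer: $-45423$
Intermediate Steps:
$I{\left(A \right)} = 3 + 16 A^{2}$ ($I{\left(A \right)} = 3 - - 16 A A = 3 - - 16 A^{2} = 3 + 16 A^{2}$)
$I{\left(p{\left(13 \right)} \right)} - 46002 = \left(3 + 16 \left(-6\right)^{2}\right) - 46002 = \left(3 + 16 \cdot 36\right) - 46002 = \left(3 + 576\right) - 46002 = 579 - 46002 = -45423$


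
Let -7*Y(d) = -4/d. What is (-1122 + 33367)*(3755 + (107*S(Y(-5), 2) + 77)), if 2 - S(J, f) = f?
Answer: 123562840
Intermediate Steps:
Y(d) = 4/(7*d) (Y(d) = -(-4)/(7*d) = 4/(7*d))
S(J, f) = 2 - f
(-1122 + 33367)*(3755 + (107*S(Y(-5), 2) + 77)) = (-1122 + 33367)*(3755 + (107*(2 - 1*2) + 77)) = 32245*(3755 + (107*(2 - 2) + 77)) = 32245*(3755 + (107*0 + 77)) = 32245*(3755 + (0 + 77)) = 32245*(3755 + 77) = 32245*3832 = 123562840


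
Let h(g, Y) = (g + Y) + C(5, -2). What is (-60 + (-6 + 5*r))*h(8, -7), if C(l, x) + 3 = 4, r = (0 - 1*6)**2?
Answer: 228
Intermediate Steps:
r = 36 (r = (0 - 6)**2 = (-6)**2 = 36)
C(l, x) = 1 (C(l, x) = -3 + 4 = 1)
h(g, Y) = 1 + Y + g (h(g, Y) = (g + Y) + 1 = (Y + g) + 1 = 1 + Y + g)
(-60 + (-6 + 5*r))*h(8, -7) = (-60 + (-6 + 5*36))*(1 - 7 + 8) = (-60 + (-6 + 180))*2 = (-60 + 174)*2 = 114*2 = 228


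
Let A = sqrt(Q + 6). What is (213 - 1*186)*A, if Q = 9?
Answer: 27*sqrt(15) ≈ 104.57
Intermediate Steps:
A = sqrt(15) (A = sqrt(9 + 6) = sqrt(15) ≈ 3.8730)
(213 - 1*186)*A = (213 - 1*186)*sqrt(15) = (213 - 186)*sqrt(15) = 27*sqrt(15)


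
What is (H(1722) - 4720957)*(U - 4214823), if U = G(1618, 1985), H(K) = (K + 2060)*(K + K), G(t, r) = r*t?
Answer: -8329936048343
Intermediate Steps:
H(K) = 2*K*(2060 + K) (H(K) = (2060 + K)*(2*K) = 2*K*(2060 + K))
U = 3211730 (U = 1985*1618 = 3211730)
(H(1722) - 4720957)*(U - 4214823) = (2*1722*(2060 + 1722) - 4720957)*(3211730 - 4214823) = (2*1722*3782 - 4720957)*(-1003093) = (13025208 - 4720957)*(-1003093) = 8304251*(-1003093) = -8329936048343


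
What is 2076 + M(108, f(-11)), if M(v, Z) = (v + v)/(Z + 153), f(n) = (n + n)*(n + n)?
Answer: 1322628/637 ≈ 2076.3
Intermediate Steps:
f(n) = 4*n² (f(n) = (2*n)*(2*n) = 4*n²)
M(v, Z) = 2*v/(153 + Z) (M(v, Z) = (2*v)/(153 + Z) = 2*v/(153 + Z))
2076 + M(108, f(-11)) = 2076 + 2*108/(153 + 4*(-11)²) = 2076 + 2*108/(153 + 4*121) = 2076 + 2*108/(153 + 484) = 2076 + 2*108/637 = 2076 + 2*108*(1/637) = 2076 + 216/637 = 1322628/637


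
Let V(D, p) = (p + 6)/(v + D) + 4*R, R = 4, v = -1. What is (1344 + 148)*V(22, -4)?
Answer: 504296/21 ≈ 24014.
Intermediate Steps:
V(D, p) = 16 + (6 + p)/(-1 + D) (V(D, p) = (p + 6)/(-1 + D) + 4*4 = (6 + p)/(-1 + D) + 16 = 16 + (6 + p)/(-1 + D))
(1344 + 148)*V(22, -4) = (1344 + 148)*((-10 - 4 + 16*22)/(-1 + 22)) = 1492*((-10 - 4 + 352)/21) = 1492*((1/21)*338) = 1492*(338/21) = 504296/21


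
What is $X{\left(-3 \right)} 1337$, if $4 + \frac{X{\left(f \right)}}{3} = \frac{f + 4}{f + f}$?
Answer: $- \frac{33425}{2} \approx -16713.0$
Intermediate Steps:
$X{\left(f \right)} = -12 + \frac{3 \left(4 + f\right)}{2 f}$ ($X{\left(f \right)} = -12 + 3 \frac{f + 4}{f + f} = -12 + 3 \frac{4 + f}{2 f} = -12 + \frac{3 \left(4 + f\right)}{2 f}$)
$X{\left(-3 \right)} 1337 = \left(- \frac{21}{2} + \frac{6}{-3}\right) 1337 = \left(- \frac{21}{2} + 6 \left(- \frac{1}{3}\right)\right) 1337 = \left(- \frac{21}{2} - 2\right) 1337 = \left(- \frac{25}{2}\right) 1337 = - \frac{33425}{2}$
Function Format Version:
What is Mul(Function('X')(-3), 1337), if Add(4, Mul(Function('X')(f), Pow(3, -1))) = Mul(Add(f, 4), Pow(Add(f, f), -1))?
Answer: Rational(-33425, 2) ≈ -16713.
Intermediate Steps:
Function('X')(f) = Add(-12, Mul(Rational(3, 2), Pow(f, -1), Add(4, f))) (Function('X')(f) = Add(-12, Mul(3, Mul(Add(f, 4), Pow(Add(f, f), -1)))) = Add(-12, Mul(3, Mul(Add(4, f), Pow(Mul(2, f), -1)))) = Add(-12, Mul(3, Mul(Add(4, f), Mul(Rational(1, 2), Pow(f, -1))))) = Add(-12, Mul(3, Mul(Rational(1, 2), Pow(f, -1), Add(4, f)))) = Add(-12, Mul(Rational(3, 2), Pow(f, -1), Add(4, f))))
Mul(Function('X')(-3), 1337) = Mul(Add(Rational(-21, 2), Mul(6, Pow(-3, -1))), 1337) = Mul(Add(Rational(-21, 2), Mul(6, Rational(-1, 3))), 1337) = Mul(Add(Rational(-21, 2), -2), 1337) = Mul(Rational(-25, 2), 1337) = Rational(-33425, 2)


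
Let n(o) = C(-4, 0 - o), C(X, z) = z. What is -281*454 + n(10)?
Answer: -127584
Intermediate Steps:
n(o) = -o (n(o) = 0 - o = -o)
-281*454 + n(10) = -281*454 - 1*10 = -127574 - 10 = -127584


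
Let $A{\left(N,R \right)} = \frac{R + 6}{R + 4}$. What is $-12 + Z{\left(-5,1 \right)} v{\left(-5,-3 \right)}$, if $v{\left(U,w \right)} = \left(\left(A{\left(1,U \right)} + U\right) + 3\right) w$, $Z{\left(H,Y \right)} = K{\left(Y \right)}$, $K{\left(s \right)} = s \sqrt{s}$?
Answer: $-3$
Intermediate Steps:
$K{\left(s \right)} = s^{\frac{3}{2}}$
$A{\left(N,R \right)} = \frac{6 + R}{4 + R}$
$Z{\left(H,Y \right)} = Y^{\frac{3}{2}}$
$v{\left(U,w \right)} = w \left(3 + U + \frac{6 + U}{4 + U}\right)$ ($v{\left(U,w \right)} = \left(\left(\frac{6 + U}{4 + U} + U\right) + 3\right) w = \left(\left(U + \frac{6 + U}{4 + U}\right) + 3\right) w = \left(3 + U + \frac{6 + U}{4 + U}\right) w = w \left(3 + U + \frac{6 + U}{4 + U}\right)$)
$-12 + Z{\left(-5,1 \right)} v{\left(-5,-3 \right)} = -12 + 1^{\frac{3}{2}} \left(- \frac{3 \left(18 + \left(-5\right)^{2} + 8 \left(-5\right)\right)}{4 - 5}\right) = -12 + 1 \left(- \frac{3 \left(18 + 25 - 40\right)}{-1}\right) = -12 + 1 \left(\left(-3\right) \left(-1\right) 3\right) = -12 + 1 \cdot 9 = -12 + 9 = -3$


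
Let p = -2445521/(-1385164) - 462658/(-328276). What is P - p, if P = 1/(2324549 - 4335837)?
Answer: -181476414920469073/57160314364619752 ≈ -3.1749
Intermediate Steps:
p = 360915764427/113679024316 (p = -2445521*(-1/1385164) - 462658*(-1/328276) = 2445521/1385164 + 231329/164138 = 360915764427/113679024316 ≈ 3.1749)
P = -1/2011288 (P = 1/(-2011288) = -1/2011288 ≈ -4.9719e-7)
P - p = -1/2011288 - 1*360915764427/113679024316 = -1/2011288 - 360915764427/113679024316 = -181476414920469073/57160314364619752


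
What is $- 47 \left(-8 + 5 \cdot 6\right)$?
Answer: $-1034$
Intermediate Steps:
$- 47 \left(-8 + 5 \cdot 6\right) = - 47 \left(-8 + 30\right) = \left(-47\right) 22 = -1034$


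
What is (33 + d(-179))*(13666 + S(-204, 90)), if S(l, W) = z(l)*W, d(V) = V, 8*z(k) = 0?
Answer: -1995236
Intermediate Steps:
z(k) = 0 (z(k) = (⅛)*0 = 0)
S(l, W) = 0 (S(l, W) = 0*W = 0)
(33 + d(-179))*(13666 + S(-204, 90)) = (33 - 179)*(13666 + 0) = -146*13666 = -1995236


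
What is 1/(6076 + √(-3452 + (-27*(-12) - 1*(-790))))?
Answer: 434/2637151 - I*√2338/36920114 ≈ 0.00016457 - 1.3097e-6*I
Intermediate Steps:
1/(6076 + √(-3452 + (-27*(-12) - 1*(-790)))) = 1/(6076 + √(-3452 + (324 + 790))) = 1/(6076 + √(-3452 + 1114)) = 1/(6076 + √(-2338)) = 1/(6076 + I*√2338)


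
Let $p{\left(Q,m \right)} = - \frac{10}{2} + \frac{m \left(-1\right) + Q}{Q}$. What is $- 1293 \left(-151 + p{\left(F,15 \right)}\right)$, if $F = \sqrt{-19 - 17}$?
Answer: $200415 - \frac{6465 i}{2} \approx 2.0042 \cdot 10^{5} - 3232.5 i$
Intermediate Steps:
$F = 6 i$ ($F = \sqrt{-36} = 6 i \approx 6.0 i$)
$p{\left(Q,m \right)} = -5 + \frac{Q - m}{Q}$ ($p{\left(Q,m \right)} = \left(-10\right) \frac{1}{2} + \frac{- m + Q}{Q} = -5 + \frac{Q - m}{Q}$)
$- 1293 \left(-151 + p{\left(F,15 \right)}\right) = - 1293 \left(-151 - \left(4 + \frac{15}{6 i}\right)\right) = - 1293 \left(-151 - \left(4 + 15 \left(- \frac{i}{6}\right)\right)\right) = - 1293 \left(-151 - \left(4 - \frac{5 i}{2}\right)\right) = - 1293 \left(-155 + \frac{5 i}{2}\right) = 200415 - \frac{6465 i}{2}$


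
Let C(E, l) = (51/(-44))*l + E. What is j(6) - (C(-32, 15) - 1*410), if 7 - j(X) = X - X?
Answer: 20521/44 ≈ 466.39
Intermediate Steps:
C(E, l) = E - 51*l/44 (C(E, l) = (51*(-1/44))*l + E = -51*l/44 + E = E - 51*l/44)
j(X) = 7 (j(X) = 7 - (X - X) = 7 - 1*0 = 7 + 0 = 7)
j(6) - (C(-32, 15) - 1*410) = 7 - ((-32 - 51/44*15) - 1*410) = 7 - ((-32 - 765/44) - 410) = 7 - (-2173/44 - 410) = 7 - 1*(-20213/44) = 7 + 20213/44 = 20521/44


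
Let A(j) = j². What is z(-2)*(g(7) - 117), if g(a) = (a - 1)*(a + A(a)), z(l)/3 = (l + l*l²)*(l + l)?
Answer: 26280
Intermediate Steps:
z(l) = 6*l*(l + l³) (z(l) = 3*((l + l*l²)*(l + l)) = 3*((l + l³)*(2*l)) = 3*(2*l*(l + l³)) = 6*l*(l + l³))
g(a) = (-1 + a)*(a + a²) (g(a) = (a - 1)*(a + a²) = (-1 + a)*(a + a²))
z(-2)*(g(7) - 117) = (6*(-2)²*(1 + (-2)²))*((7³ - 1*7) - 117) = (6*4*(1 + 4))*((343 - 7) - 117) = (6*4*5)*(336 - 117) = 120*219 = 26280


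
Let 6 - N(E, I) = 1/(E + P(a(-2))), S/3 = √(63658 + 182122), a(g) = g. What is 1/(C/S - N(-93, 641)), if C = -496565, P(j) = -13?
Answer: 3734000361/69240983673718 - 836910651*√61445/69240983673718 ≈ -0.0029422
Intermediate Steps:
S = 6*√61445 (S = 3*√(63658 + 182122) = 3*√245780 = 3*(2*√61445) = 6*√61445 ≈ 1487.3)
N(E, I) = 6 - 1/(-13 + E) (N(E, I) = 6 - 1/(E - 13) = 6 - 1/(-13 + E))
1/(C/S - N(-93, 641)) = 1/(-496565*√61445/368670 - (-79 + 6*(-93))/(-13 - 93)) = 1/(-99313*√61445/73734 - (-79 - 558)/(-106)) = 1/(-99313*√61445/73734 - (-1)*(-637)/106) = 1/(-99313*√61445/73734 - 1*637/106) = 1/(-99313*√61445/73734 - 637/106) = 1/(-637/106 - 99313*√61445/73734)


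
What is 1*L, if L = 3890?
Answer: 3890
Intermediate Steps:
1*L = 1*3890 = 3890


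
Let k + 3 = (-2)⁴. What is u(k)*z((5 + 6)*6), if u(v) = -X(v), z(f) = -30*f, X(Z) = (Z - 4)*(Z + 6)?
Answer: 338580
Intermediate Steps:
X(Z) = (-4 + Z)*(6 + Z)
k = 13 (k = -3 + (-2)⁴ = -3 + 16 = 13)
u(v) = 24 - v² - 2*v (u(v) = -(-24 + v² + 2*v) = 24 - v² - 2*v)
u(k)*z((5 + 6)*6) = (24 - 1*13² - 2*13)*(-30*(5 + 6)*6) = (24 - 1*169 - 26)*(-330*6) = (24 - 169 - 26)*(-30*66) = -171*(-1980) = 338580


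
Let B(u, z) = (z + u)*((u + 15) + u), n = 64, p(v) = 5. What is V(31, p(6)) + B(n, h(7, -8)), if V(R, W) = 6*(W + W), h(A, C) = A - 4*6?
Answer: 6781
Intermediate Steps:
h(A, C) = -24 + A (h(A, C) = A - 24 = -24 + A)
B(u, z) = (15 + 2*u)*(u + z) (B(u, z) = (u + z)*((15 + u) + u) = (u + z)*(15 + 2*u) = (15 + 2*u)*(u + z))
V(R, W) = 12*W (V(R, W) = 6*(2*W) = 12*W)
V(31, p(6)) + B(n, h(7, -8)) = 12*5 + (2*64² + 15*64 + 15*(-24 + 7) + 2*64*(-24 + 7)) = 60 + (2*4096 + 960 + 15*(-17) + 2*64*(-17)) = 60 + (8192 + 960 - 255 - 2176) = 60 + 6721 = 6781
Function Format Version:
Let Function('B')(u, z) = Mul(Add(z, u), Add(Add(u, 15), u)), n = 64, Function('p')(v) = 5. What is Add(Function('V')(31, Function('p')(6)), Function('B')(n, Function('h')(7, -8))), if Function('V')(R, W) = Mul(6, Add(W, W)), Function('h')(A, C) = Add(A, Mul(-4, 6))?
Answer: 6781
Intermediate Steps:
Function('h')(A, C) = Add(-24, A) (Function('h')(A, C) = Add(A, -24) = Add(-24, A))
Function('B')(u, z) = Mul(Add(15, Mul(2, u)), Add(u, z)) (Function('B')(u, z) = Mul(Add(u, z), Add(Add(15, u), u)) = Mul(Add(u, z), Add(15, Mul(2, u))) = Mul(Add(15, Mul(2, u)), Add(u, z)))
Function('V')(R, W) = Mul(12, W) (Function('V')(R, W) = Mul(6, Mul(2, W)) = Mul(12, W))
Add(Function('V')(31, Function('p')(6)), Function('B')(n, Function('h')(7, -8))) = Add(Mul(12, 5), Add(Mul(2, Pow(64, 2)), Mul(15, 64), Mul(15, Add(-24, 7)), Mul(2, 64, Add(-24, 7)))) = Add(60, Add(Mul(2, 4096), 960, Mul(15, -17), Mul(2, 64, -17))) = Add(60, Add(8192, 960, -255, -2176)) = Add(60, 6721) = 6781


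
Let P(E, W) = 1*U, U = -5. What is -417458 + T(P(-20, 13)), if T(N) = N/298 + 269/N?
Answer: -622092607/1490 ≈ -4.1751e+5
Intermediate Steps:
P(E, W) = -5 (P(E, W) = 1*(-5) = -5)
T(N) = 269/N + N/298 (T(N) = N*(1/298) + 269/N = N/298 + 269/N = 269/N + N/298)
-417458 + T(P(-20, 13)) = -417458 + (269/(-5) + (1/298)*(-5)) = -417458 + (269*(-⅕) - 5/298) = -417458 + (-269/5 - 5/298) = -417458 - 80187/1490 = -622092607/1490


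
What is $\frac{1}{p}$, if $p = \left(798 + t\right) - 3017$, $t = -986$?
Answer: $- \frac{1}{3205} \approx -0.00031201$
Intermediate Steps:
$p = -3205$ ($p = \left(798 - 986\right) - 3017 = -188 - 3017 = -3205$)
$\frac{1}{p} = \frac{1}{-3205} = - \frac{1}{3205}$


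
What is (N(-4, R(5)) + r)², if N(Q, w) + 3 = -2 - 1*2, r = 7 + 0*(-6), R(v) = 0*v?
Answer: 0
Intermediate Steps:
R(v) = 0
r = 7 (r = 7 + 0 = 7)
N(Q, w) = -7 (N(Q, w) = -3 + (-2 - 1*2) = -3 + (-2 - 2) = -3 - 4 = -7)
(N(-4, R(5)) + r)² = (-7 + 7)² = 0² = 0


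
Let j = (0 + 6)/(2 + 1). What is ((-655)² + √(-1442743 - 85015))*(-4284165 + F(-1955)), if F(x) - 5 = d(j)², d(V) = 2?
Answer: -1838010027900 - 4284156*I*√1527758 ≈ -1.838e+12 - 5.2953e+9*I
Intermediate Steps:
j = 2 (j = 6/3 = 6*(⅓) = 2)
F(x) = 9 (F(x) = 5 + 2² = 5 + 4 = 9)
((-655)² + √(-1442743 - 85015))*(-4284165 + F(-1955)) = ((-655)² + √(-1442743 - 85015))*(-4284165 + 9) = (429025 + √(-1527758))*(-4284156) = (429025 + I*√1527758)*(-4284156) = -1838010027900 - 4284156*I*√1527758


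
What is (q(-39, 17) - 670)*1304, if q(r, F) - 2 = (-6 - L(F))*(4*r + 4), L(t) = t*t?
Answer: 57600288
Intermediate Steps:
L(t) = t²
q(r, F) = 2 + (-6 - F²)*(4 + 4*r) (q(r, F) = 2 + (-6 - F²)*(4*r + 4) = 2 + (-6 - F²)*(4 + 4*r))
(q(-39, 17) - 670)*1304 = ((-22 - 24*(-39) - 4*17² - 4*(-39)*17²) - 670)*1304 = ((-22 + 936 - 4*289 - 4*(-39)*289) - 670)*1304 = ((-22 + 936 - 1156 + 45084) - 670)*1304 = (44842 - 670)*1304 = 44172*1304 = 57600288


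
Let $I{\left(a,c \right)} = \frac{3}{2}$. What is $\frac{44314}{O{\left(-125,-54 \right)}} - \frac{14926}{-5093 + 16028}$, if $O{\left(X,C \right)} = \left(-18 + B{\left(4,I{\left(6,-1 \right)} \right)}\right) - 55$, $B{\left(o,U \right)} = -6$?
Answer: $- \frac{485752744}{863865} \approx -562.3$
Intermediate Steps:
$I{\left(a,c \right)} = \frac{3}{2}$ ($I{\left(a,c \right)} = 3 \cdot \frac{1}{2} = \frac{3}{2}$)
$O{\left(X,C \right)} = -79$ ($O{\left(X,C \right)} = \left(-18 - 6\right) - 55 = -24 - 55 = -79$)
$\frac{44314}{O{\left(-125,-54 \right)}} - \frac{14926}{-5093 + 16028} = \frac{44314}{-79} - \frac{14926}{-5093 + 16028} = 44314 \left(- \frac{1}{79}\right) - \frac{14926}{10935} = - \frac{44314}{79} - \frac{14926}{10935} = - \frac{485752744}{863865}$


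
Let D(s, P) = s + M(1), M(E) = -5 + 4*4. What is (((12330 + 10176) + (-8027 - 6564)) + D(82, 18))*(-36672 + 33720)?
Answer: -23639616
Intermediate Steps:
M(E) = 11 (M(E) = -5 + 16 = 11)
D(s, P) = 11 + s (D(s, P) = s + 11 = 11 + s)
(((12330 + 10176) + (-8027 - 6564)) + D(82, 18))*(-36672 + 33720) = (((12330 + 10176) + (-8027 - 6564)) + (11 + 82))*(-36672 + 33720) = ((22506 - 14591) + 93)*(-2952) = (7915 + 93)*(-2952) = 8008*(-2952) = -23639616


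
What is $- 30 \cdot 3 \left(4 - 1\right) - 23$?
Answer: $-293$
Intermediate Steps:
$- 30 \cdot 3 \left(4 - 1\right) - 23 = - 30 \cdot 3 \cdot 3 - 23 = \left(-30\right) 9 - 23 = -270 - 23 = -293$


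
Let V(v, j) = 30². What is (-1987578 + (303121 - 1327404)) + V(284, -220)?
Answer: -3010961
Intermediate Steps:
V(v, j) = 900
(-1987578 + (303121 - 1327404)) + V(284, -220) = (-1987578 + (303121 - 1327404)) + 900 = (-1987578 - 1024283) + 900 = -3011861 + 900 = -3010961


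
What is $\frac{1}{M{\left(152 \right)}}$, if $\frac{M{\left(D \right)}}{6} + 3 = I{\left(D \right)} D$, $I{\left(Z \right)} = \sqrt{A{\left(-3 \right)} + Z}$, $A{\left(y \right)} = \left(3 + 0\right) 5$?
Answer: $\frac{1}{7716718} + \frac{76 \sqrt{167}}{11575077} \approx 8.4979 \cdot 10^{-5}$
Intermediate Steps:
$A{\left(y \right)} = 15$ ($A{\left(y \right)} = 3 \cdot 5 = 15$)
$I{\left(Z \right)} = \sqrt{15 + Z}$
$M{\left(D \right)} = -18 + 6 D \sqrt{15 + D}$ ($M{\left(D \right)} = -18 + 6 \sqrt{15 + D} D = -18 + 6 D \sqrt{15 + D}$)
$\frac{1}{M{\left(152 \right)}} = \frac{1}{-18 + 6 \cdot 152 \sqrt{15 + 152}} = \frac{1}{-18 + 6 \cdot 152 \sqrt{167}} = \frac{1}{-18 + 912 \sqrt{167}}$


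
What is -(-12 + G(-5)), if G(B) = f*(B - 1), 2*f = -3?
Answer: 3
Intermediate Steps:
f = -3/2 (f = (½)*(-3) = -3/2 ≈ -1.5000)
G(B) = 3/2 - 3*B/2 (G(B) = -3*(B - 1)/2 = -3*(-1 + B)/2 = 3/2 - 3*B/2)
-(-12 + G(-5)) = -(-12 + (3/2 - 3/2*(-5))) = -(-12 + (3/2 + 15/2)) = -(-12 + 9) = -1*(-3) = 3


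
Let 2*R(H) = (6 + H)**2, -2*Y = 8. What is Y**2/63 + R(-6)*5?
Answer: 16/63 ≈ 0.25397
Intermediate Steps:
Y = -4 (Y = -1/2*8 = -4)
R(H) = (6 + H)**2/2
Y**2/63 + R(-6)*5 = (-4)**2/63 + ((6 - 6)**2/2)*5 = 16*(1/63) + ((1/2)*0**2)*5 = 16/63 + ((1/2)*0)*5 = 16/63 + 0*5 = 16/63 + 0 = 16/63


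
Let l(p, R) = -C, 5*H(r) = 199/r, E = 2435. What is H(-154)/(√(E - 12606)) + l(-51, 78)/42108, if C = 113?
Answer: -113/42108 + 199*I*√10171/7831670 ≈ -0.0026836 + 0.0025626*I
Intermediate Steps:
H(r) = 199/(5*r) (H(r) = (199/r)/5 = 199/(5*r))
l(p, R) = -113 (l(p, R) = -1*113 = -113)
H(-154)/(√(E - 12606)) + l(-51, 78)/42108 = ((199/5)/(-154))/(√(2435 - 12606)) - 113/42108 = ((199/5)*(-1/154))/(√(-10171)) - 113*1/42108 = -199*(-I*√10171/10171)/770 - 113/42108 = -(-199)*I*√10171/7831670 - 113/42108 = 199*I*√10171/7831670 - 113/42108 = -113/42108 + 199*I*√10171/7831670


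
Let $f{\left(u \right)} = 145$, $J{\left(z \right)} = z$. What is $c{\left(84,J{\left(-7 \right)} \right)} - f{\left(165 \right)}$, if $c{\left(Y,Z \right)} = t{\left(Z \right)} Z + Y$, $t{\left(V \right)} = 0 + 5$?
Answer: $-96$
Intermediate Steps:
$t{\left(V \right)} = 5$
$c{\left(Y,Z \right)} = Y + 5 Z$ ($c{\left(Y,Z \right)} = 5 Z + Y = Y + 5 Z$)
$c{\left(84,J{\left(-7 \right)} \right)} - f{\left(165 \right)} = \left(84 + 5 \left(-7\right)\right) - 145 = \left(84 - 35\right) - 145 = 49 - 145 = -96$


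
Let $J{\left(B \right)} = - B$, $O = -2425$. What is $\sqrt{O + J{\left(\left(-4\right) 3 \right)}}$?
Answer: $i \sqrt{2413} \approx 49.122 i$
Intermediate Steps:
$\sqrt{O + J{\left(\left(-4\right) 3 \right)}} = \sqrt{-2425 - \left(-4\right) 3} = \sqrt{-2425 - -12} = \sqrt{-2425 + 12} = \sqrt{-2413} = i \sqrt{2413}$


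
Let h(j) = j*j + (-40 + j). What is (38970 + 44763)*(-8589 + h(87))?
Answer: -81472209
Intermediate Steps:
h(j) = -40 + j + j**2 (h(j) = j**2 + (-40 + j) = -40 + j + j**2)
(38970 + 44763)*(-8589 + h(87)) = (38970 + 44763)*(-8589 + (-40 + 87 + 87**2)) = 83733*(-8589 + (-40 + 87 + 7569)) = 83733*(-8589 + 7616) = 83733*(-973) = -81472209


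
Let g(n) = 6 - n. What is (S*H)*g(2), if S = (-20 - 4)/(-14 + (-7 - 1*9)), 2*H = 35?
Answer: 56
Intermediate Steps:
H = 35/2 (H = (1/2)*35 = 35/2 ≈ 17.500)
S = 4/5 (S = -24/(-14 + (-7 - 9)) = -24/(-14 - 16) = -24/(-30) = -24*(-1/30) = 4/5 ≈ 0.80000)
(S*H)*g(2) = ((4/5)*(35/2))*(6 - 1*2) = 14*(6 - 2) = 14*4 = 56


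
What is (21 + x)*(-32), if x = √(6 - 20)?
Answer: -672 - 32*I*√14 ≈ -672.0 - 119.73*I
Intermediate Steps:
x = I*√14 (x = √(-14) = I*√14 ≈ 3.7417*I)
(21 + x)*(-32) = (21 + I*√14)*(-32) = -672 - 32*I*√14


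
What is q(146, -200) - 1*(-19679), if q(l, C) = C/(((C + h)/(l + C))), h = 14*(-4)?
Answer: 314189/16 ≈ 19637.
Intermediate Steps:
h = -56
q(l, C) = C*(C + l)/(-56 + C) (q(l, C) = C/(((C - 56)/(l + C))) = C/(((-56 + C)/(C + l))) = C*((C + l)/(-56 + C)) = C*(C + l)/(-56 + C))
q(146, -200) - 1*(-19679) = -200*(-200 + 146)/(-56 - 200) - 1*(-19679) = -200*(-54)/(-256) + 19679 = -200*(-1/256)*(-54) + 19679 = -675/16 + 19679 = 314189/16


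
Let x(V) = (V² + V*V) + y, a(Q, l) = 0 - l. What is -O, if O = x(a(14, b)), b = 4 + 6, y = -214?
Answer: 14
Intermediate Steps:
b = 10
a(Q, l) = -l
x(V) = -214 + 2*V² (x(V) = (V² + V*V) - 214 = (V² + V²) - 214 = 2*V² - 214 = -214 + 2*V²)
O = -14 (O = -214 + 2*(-1*10)² = -214 + 2*(-10)² = -214 + 2*100 = -214 + 200 = -14)
-O = -1*(-14) = 14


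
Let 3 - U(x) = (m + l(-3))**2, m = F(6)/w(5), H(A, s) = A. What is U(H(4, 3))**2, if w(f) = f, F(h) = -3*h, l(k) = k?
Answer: 1028196/625 ≈ 1645.1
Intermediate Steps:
m = -18/5 (m = -3*6/5 = -18*1/5 = -18/5 ≈ -3.6000)
U(x) = -1014/25 (U(x) = 3 - (-18/5 - 3)**2 = 3 - (-33/5)**2 = 3 - 1*1089/25 = 3 - 1089/25 = -1014/25)
U(H(4, 3))**2 = (-1014/25)**2 = 1028196/625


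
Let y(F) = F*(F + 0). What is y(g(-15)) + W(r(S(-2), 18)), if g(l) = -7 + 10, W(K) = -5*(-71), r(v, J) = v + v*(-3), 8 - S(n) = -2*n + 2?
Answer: 364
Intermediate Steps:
S(n) = 6 + 2*n (S(n) = 8 - (-2*n + 2) = 8 - (2 - 2*n) = 8 + (-2 + 2*n) = 6 + 2*n)
r(v, J) = -2*v (r(v, J) = v - 3*v = -2*v)
W(K) = 355
g(l) = 3
y(F) = F**2 (y(F) = F*F = F**2)
y(g(-15)) + W(r(S(-2), 18)) = 3**2 + 355 = 9 + 355 = 364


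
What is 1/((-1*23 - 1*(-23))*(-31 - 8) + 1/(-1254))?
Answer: -1254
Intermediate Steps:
1/((-1*23 - 1*(-23))*(-31 - 8) + 1/(-1254)) = 1/((-23 + 23)*(-39) - 1/1254) = 1/(0*(-39) - 1/1254) = 1/(0 - 1/1254) = 1/(-1/1254) = -1254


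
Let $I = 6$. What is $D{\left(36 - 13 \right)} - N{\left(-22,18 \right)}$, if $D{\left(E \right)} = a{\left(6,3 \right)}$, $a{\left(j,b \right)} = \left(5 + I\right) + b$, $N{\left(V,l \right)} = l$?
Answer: $-4$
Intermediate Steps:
$a{\left(j,b \right)} = 11 + b$ ($a{\left(j,b \right)} = \left(5 + 6\right) + b = 11 + b$)
$D{\left(E \right)} = 14$ ($D{\left(E \right)} = 11 + 3 = 14$)
$D{\left(36 - 13 \right)} - N{\left(-22,18 \right)} = 14 - 18 = -4$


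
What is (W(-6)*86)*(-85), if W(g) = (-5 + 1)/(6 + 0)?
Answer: 14620/3 ≈ 4873.3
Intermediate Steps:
W(g) = -⅔ (W(g) = -4/6 = -4*⅙ = -⅔)
(W(-6)*86)*(-85) = -⅔*86*(-85) = -172/3*(-85) = 14620/3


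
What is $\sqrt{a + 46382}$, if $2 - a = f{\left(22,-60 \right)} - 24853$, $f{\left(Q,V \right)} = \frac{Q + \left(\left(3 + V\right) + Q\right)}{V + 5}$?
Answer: $\frac{\sqrt{215491210}}{55} \approx 266.9$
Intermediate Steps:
$f{\left(Q,V \right)} = \frac{3 + V + 2 Q}{5 + V}$ ($f{\left(Q,V \right)} = \frac{Q + \left(3 + Q + V\right)}{5 + V} = \frac{3 + V + 2 Q}{5 + V}$)
$a = \frac{1367012}{55}$ ($a = 2 - \left(\frac{3 - 60 + 2 \cdot 22}{5 - 60} - 24853\right) = 2 - \left(\frac{3 - 60 + 44}{-55} - 24853\right) = 2 - \left(\left(- \frac{1}{55}\right) \left(-13\right) - 24853\right) = 2 - \left(\frac{13}{55} - 24853\right) = 2 - - \frac{1366902}{55} = 2 + \frac{1366902}{55} = \frac{1367012}{55} \approx 24855.0$)
$\sqrt{a + 46382} = \sqrt{\frac{1367012}{55} + 46382} = \sqrt{\frac{3918022}{55}} = \frac{\sqrt{215491210}}{55}$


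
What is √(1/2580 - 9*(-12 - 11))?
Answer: √344469345/1290 ≈ 14.388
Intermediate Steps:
√(1/2580 - 9*(-12 - 11)) = √(1/2580 - 9*(-23)) = √(1/2580 + 207) = √(534061/2580) = √344469345/1290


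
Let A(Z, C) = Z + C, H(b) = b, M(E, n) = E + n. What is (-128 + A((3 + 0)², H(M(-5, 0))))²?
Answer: 15376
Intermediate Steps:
A(Z, C) = C + Z
(-128 + A((3 + 0)², H(M(-5, 0))))² = (-128 + ((-5 + 0) + (3 + 0)²))² = (-128 + (-5 + 3²))² = (-128 + (-5 + 9))² = (-128 + 4)² = (-124)² = 15376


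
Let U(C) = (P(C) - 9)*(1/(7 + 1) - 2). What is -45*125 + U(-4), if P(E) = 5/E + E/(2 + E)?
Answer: -179505/32 ≈ -5609.5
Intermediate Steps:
U(C) = 135/8 - 15*(10 + C**2 + 5*C)/(8*C*(2 + C)) (U(C) = ((10 + C**2 + 5*C)/(C*(2 + C)) - 9)*(1/(7 + 1) - 2) = (-9 + (10 + C**2 + 5*C)/(C*(2 + C)))*(1/8 - 2) = (-9 + (10 + C**2 + 5*C)/(C*(2 + C)))*(-15/8) = 135/8 - 15*(10 + C**2 + 5*C)/(8*C*(2 + C)))
-45*125 + U(-4) = -45*125 + (15/8)*(-10 + 8*(-4)**2 + 13*(-4))/(-4*(2 - 4)) = -5625 + (15/8)*(-1/4)*(-10 + 8*16 - 52)/(-2) = -5625 + (15/8)*(-1/4)*(-1/2)*(-10 + 128 - 52) = -5625 + (15/8)*(-1/4)*(-1/2)*66 = -5625 + 495/32 = -179505/32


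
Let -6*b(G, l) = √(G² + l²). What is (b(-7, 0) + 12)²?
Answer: 4225/36 ≈ 117.36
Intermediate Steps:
b(G, l) = -√(G² + l²)/6
(b(-7, 0) + 12)² = (-√((-7)² + 0²)/6 + 12)² = (-√(49 + 0)/6 + 12)² = (-√49/6 + 12)² = (-⅙*7 + 12)² = (-7/6 + 12)² = (65/6)² = 4225/36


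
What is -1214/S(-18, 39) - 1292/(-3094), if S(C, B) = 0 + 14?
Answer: -7853/91 ≈ -86.297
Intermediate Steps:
S(C, B) = 14
-1214/S(-18, 39) - 1292/(-3094) = -1214/14 - 1292/(-3094) = -1214*1/14 - 1292*(-1/3094) = -607/7 + 38/91 = -7853/91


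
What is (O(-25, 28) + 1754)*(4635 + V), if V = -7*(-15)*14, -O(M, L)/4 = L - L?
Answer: 10708170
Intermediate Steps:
O(M, L) = 0 (O(M, L) = -4*(L - L) = -4*0 = 0)
V = 1470 (V = 105*14 = 1470)
(O(-25, 28) + 1754)*(4635 + V) = (0 + 1754)*(4635 + 1470) = 1754*6105 = 10708170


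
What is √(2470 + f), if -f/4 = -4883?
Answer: √22002 ≈ 148.33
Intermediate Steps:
f = 19532 (f = -4*(-4883) = 19532)
√(2470 + f) = √(2470 + 19532) = √22002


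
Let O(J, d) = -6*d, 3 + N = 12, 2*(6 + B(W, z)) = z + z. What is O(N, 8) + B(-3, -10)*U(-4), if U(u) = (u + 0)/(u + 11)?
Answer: -272/7 ≈ -38.857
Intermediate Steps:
B(W, z) = -6 + z (B(W, z) = -6 + (z + z)/2 = -6 + (2*z)/2 = -6 + z)
U(u) = u/(11 + u)
N = 9 (N = -3 + 12 = 9)
O(N, 8) + B(-3, -10)*U(-4) = -6*8 + (-6 - 10)*(-4/(11 - 4)) = -48 - (-64)/7 = -48 - 16*(-4/7) = -48 + 64/7 = -272/7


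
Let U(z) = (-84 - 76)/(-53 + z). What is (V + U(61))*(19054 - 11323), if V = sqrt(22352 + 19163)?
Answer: -154620 + 146889*sqrt(115) ≈ 1.4206e+6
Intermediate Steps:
U(z) = -160/(-53 + z)
V = 19*sqrt(115) (V = sqrt(41515) = 19*sqrt(115) ≈ 203.75)
(V + U(61))*(19054 - 11323) = (19*sqrt(115) - 160/(-53 + 61))*(19054 - 11323) = (19*sqrt(115) - 160/8)*7731 = (19*sqrt(115) - 160*1/8)*7731 = (19*sqrt(115) - 20)*7731 = (-20 + 19*sqrt(115))*7731 = -154620 + 146889*sqrt(115)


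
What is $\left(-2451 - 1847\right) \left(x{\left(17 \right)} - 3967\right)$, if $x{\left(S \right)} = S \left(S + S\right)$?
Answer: $14565922$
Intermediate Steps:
$x{\left(S \right)} = 2 S^{2}$ ($x{\left(S \right)} = S 2 S = 2 S^{2}$)
$\left(-2451 - 1847\right) \left(x{\left(17 \right)} - 3967\right) = \left(-2451 - 1847\right) \left(2 \cdot 17^{2} - 3967\right) = - 4298 \left(2 \cdot 289 - 3967\right) = - 4298 \left(578 - 3967\right) = \left(-4298\right) \left(-3389\right) = 14565922$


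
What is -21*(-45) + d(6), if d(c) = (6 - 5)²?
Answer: 946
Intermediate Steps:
d(c) = 1 (d(c) = 1² = 1)
-21*(-45) + d(6) = -21*(-45) + 1 = 945 + 1 = 946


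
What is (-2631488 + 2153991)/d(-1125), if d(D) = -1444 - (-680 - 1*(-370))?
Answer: 477497/1134 ≈ 421.07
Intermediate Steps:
d(D) = -1134 (d(D) = -1444 - (-680 + 370) = -1444 - 1*(-310) = -1444 + 310 = -1134)
(-2631488 + 2153991)/d(-1125) = (-2631488 + 2153991)/(-1134) = -477497*(-1/1134) = 477497/1134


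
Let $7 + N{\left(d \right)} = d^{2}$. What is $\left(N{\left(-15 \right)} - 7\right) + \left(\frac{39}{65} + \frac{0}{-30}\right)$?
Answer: $\frac{1058}{5} \approx 211.6$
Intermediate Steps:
$N{\left(d \right)} = -7 + d^{2}$
$\left(N{\left(-15 \right)} - 7\right) + \left(\frac{39}{65} + \frac{0}{-30}\right) = \left(\left(-7 + \left(-15\right)^{2}\right) - 7\right) + \left(\frac{39}{65} + \frac{0}{-30}\right) = \left(\left(-7 + 225\right) - 7\right) + \left(39 \cdot \frac{1}{65} + 0 \left(- \frac{1}{30}\right)\right) = \left(218 - 7\right) + \left(\frac{3}{5} + 0\right) = 211 + \frac{3}{5} = \frac{1058}{5}$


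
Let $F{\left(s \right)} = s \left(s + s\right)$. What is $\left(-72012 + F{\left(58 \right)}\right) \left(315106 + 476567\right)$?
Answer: $-51683580132$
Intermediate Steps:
$F{\left(s \right)} = 2 s^{2}$ ($F{\left(s \right)} = s 2 s = 2 s^{2}$)
$\left(-72012 + F{\left(58 \right)}\right) \left(315106 + 476567\right) = \left(-72012 + 2 \cdot 58^{2}\right) \left(315106 + 476567\right) = \left(-72012 + 2 \cdot 3364\right) 791673 = \left(-72012 + 6728\right) 791673 = \left(-65284\right) 791673 = -51683580132$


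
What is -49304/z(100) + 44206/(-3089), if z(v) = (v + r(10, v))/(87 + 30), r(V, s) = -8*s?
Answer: 4447040588/540575 ≈ 8226.5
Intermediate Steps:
z(v) = -7*v/117 (z(v) = (v - 8*v)/(87 + 30) = -7*v/117)
-49304/z(100) + 44206/(-3089) = -49304/((-7/117*100)) + 44206/(-3089) = -49304/(-700/117) + 44206*(-1/3089) = -49304*(-117/700) - 44206/3089 = 1442142/175 - 44206/3089 = 4447040588/540575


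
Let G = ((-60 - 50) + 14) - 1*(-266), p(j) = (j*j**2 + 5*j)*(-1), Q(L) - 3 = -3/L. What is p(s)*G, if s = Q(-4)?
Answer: -388875/32 ≈ -12152.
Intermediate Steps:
Q(L) = 3 - 3/L
s = 15/4 (s = 3 - 3/(-4) = 3 - 3*(-1/4) = 3 + 3/4 = 15/4 ≈ 3.7500)
p(j) = -j**3 - 5*j (p(j) = (j**3 + 5*j)*(-1) = -j**3 - 5*j)
G = 170 (G = (-110 + 14) + 266 = -96 + 266 = 170)
p(s)*G = -1*15/4*(5 + (15/4)**2)*170 = -1*15/4*(5 + 225/16)*170 = -1*15/4*305/16*170 = -4575/64*170 = -388875/32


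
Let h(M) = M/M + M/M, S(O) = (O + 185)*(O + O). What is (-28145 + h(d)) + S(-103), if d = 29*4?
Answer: -45035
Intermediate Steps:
S(O) = 2*O*(185 + O) (S(O) = (185 + O)*(2*O) = 2*O*(185 + O))
d = 116
h(M) = 2 (h(M) = 1 + 1 = 2)
(-28145 + h(d)) + S(-103) = (-28145 + 2) + 2*(-103)*(185 - 103) = -28143 + 2*(-103)*82 = -28143 - 16892 = -45035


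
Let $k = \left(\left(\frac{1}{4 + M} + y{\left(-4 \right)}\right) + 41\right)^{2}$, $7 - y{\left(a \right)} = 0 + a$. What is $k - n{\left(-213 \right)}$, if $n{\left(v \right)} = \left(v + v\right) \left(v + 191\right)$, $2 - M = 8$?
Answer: $- \frac{26879}{4} \approx -6719.8$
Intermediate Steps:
$M = -6$ ($M = 2 - 8 = -6$)
$y{\left(a \right)} = 7 - a$ ($y{\left(a \right)} = 7 - \left(0 + a\right) = 7 - a$)
$n{\left(v \right)} = 2 v \left(191 + v\right)$
$k = \frac{10609}{4}$ ($k = \left(\left(\frac{1}{4 - 6} + \left(7 - -4\right)\right) + 41\right)^{2} = \left(\left(\frac{1}{-2} + \left(7 + 4\right)\right) + 41\right)^{2} = \left(\left(- \frac{1}{2} + 11\right) + 41\right)^{2} = \left(\frac{21}{2} + 41\right)^{2} = \left(\frac{103}{2}\right)^{2} = \frac{10609}{4} \approx 2652.3$)
$k - n{\left(-213 \right)} = \frac{10609}{4} - 2 \left(-213\right) \left(191 - 213\right) = \frac{10609}{4} - 2 \left(-213\right) \left(-22\right) = \frac{10609}{4} - 9372 = - \frac{26879}{4}$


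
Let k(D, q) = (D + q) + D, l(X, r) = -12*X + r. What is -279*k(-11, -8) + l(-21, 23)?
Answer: 8645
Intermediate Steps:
l(X, r) = r - 12*X
k(D, q) = q + 2*D
-279*k(-11, -8) + l(-21, 23) = -279*(-8 + 2*(-11)) + (23 - 12*(-21)) = -279*(-8 - 22) + (23 + 252) = -279*(-30) + 275 = 8370 + 275 = 8645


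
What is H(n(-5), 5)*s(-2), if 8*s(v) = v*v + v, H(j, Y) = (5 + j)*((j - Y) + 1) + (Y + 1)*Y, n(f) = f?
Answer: 15/2 ≈ 7.5000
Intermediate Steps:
H(j, Y) = Y*(1 + Y) + (5 + j)*(1 + j - Y) (H(j, Y) = (5 + j)*(1 + j - Y) + (1 + Y)*Y = (5 + j)*(1 + j - Y) + Y*(1 + Y) = Y*(1 + Y) + (5 + j)*(1 + j - Y))
s(v) = v/8 + v²/8 (s(v) = (v*v + v)/8 = (v² + v)/8 = (v + v²)/8 = v/8 + v²/8)
H(n(-5), 5)*s(-2) = (5 + 5² + (-5)² - 4*5 + 6*(-5) - 1*5*(-5))*((⅛)*(-2)*(1 - 2)) = (5 + 25 + 25 - 20 - 30 + 25)*((⅛)*(-2)*(-1)) = 30*(¼) = 15/2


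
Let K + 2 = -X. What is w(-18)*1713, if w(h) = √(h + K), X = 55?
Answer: 8565*I*√3 ≈ 14835.0*I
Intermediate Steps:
K = -57 (K = -2 - 1*55 = -2 - 55 = -57)
w(h) = √(-57 + h) (w(h) = √(h - 57) = √(-57 + h))
w(-18)*1713 = √(-57 - 18)*1713 = √(-75)*1713 = (5*I*√3)*1713 = 8565*I*√3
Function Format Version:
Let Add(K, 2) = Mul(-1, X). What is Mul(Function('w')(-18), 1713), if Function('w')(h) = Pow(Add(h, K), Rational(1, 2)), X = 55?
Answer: Mul(8565, I, Pow(3, Rational(1, 2))) ≈ Mul(14835., I)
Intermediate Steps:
K = -57 (K = Add(-2, Mul(-1, 55)) = Add(-2, -55) = -57)
Function('w')(h) = Pow(Add(-57, h), Rational(1, 2)) (Function('w')(h) = Pow(Add(h, -57), Rational(1, 2)) = Pow(Add(-57, h), Rational(1, 2)))
Mul(Function('w')(-18), 1713) = Mul(Pow(Add(-57, -18), Rational(1, 2)), 1713) = Mul(Pow(-75, Rational(1, 2)), 1713) = Mul(Mul(5, I, Pow(3, Rational(1, 2))), 1713) = Mul(8565, I, Pow(3, Rational(1, 2)))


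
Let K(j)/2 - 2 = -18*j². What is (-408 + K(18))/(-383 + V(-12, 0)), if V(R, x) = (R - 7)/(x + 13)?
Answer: 11206/357 ≈ 31.389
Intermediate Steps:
K(j) = 4 - 36*j² (K(j) = 4 + 2*(-18*j²) = 4 - 36*j²)
V(R, x) = (-7 + R)/(13 + x)
(-408 + K(18))/(-383 + V(-12, 0)) = (-408 + (4 - 36*18²))/(-383 + (-7 - 12)/(13 + 0)) = (-408 + (4 - 36*324))/(-383 - 19/13) = (-408 + (4 - 11664))/(-383 + (1/13)*(-19)) = (-408 - 11660)/(-383 - 19/13) = -12068/(-4998/13) = -12068*(-13/4998) = 11206/357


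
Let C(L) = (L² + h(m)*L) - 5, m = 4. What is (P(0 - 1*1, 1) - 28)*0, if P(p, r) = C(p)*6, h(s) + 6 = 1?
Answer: 0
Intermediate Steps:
h(s) = -5 (h(s) = -6 + 1 = -5)
C(L) = -5 + L² - 5*L (C(L) = (L² - 5*L) - 5 = -5 + L² - 5*L)
P(p, r) = -30 - 30*p + 6*p² (P(p, r) = (-5 + p² - 5*p)*6 = -30 - 30*p + 6*p²)
(P(0 - 1*1, 1) - 28)*0 = ((-30 - 30*(0 - 1*1) + 6*(0 - 1*1)²) - 28)*0 = ((-30 - 30*(0 - 1) + 6*(0 - 1)²) - 28)*0 = ((-30 - 30*(-1) + 6*(-1)²) - 28)*0 = ((-30 + 30 + 6*1) - 28)*0 = ((-30 + 30 + 6) - 28)*0 = (6 - 28)*0 = -22*0 = 0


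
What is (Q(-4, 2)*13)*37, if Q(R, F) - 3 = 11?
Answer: 6734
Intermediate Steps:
Q(R, F) = 14 (Q(R, F) = 3 + 11 = 14)
(Q(-4, 2)*13)*37 = (14*13)*37 = 182*37 = 6734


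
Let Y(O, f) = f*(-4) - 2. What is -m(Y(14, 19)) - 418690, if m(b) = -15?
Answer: -418675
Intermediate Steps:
Y(O, f) = -2 - 4*f (Y(O, f) = -4*f - 2 = -2 - 4*f)
-m(Y(14, 19)) - 418690 = -1*(-15) - 418690 = 15 - 418690 = -418675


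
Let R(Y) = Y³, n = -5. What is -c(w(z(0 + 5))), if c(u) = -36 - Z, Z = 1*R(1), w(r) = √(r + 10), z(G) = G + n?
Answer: 37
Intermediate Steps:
z(G) = -5 + G (z(G) = G - 5 = -5 + G)
w(r) = √(10 + r)
Z = 1 (Z = 1*1³ = 1*1 = 1)
c(u) = -37 (c(u) = -36 - 1*1 = -36 - 1 = -37)
-c(w(z(0 + 5))) = -1*(-37) = 37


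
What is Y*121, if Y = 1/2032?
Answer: 121/2032 ≈ 0.059547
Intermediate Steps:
Y = 1/2032 ≈ 0.00049213
Y*121 = (1/2032)*121 = 121/2032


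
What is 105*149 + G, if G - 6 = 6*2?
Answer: 15663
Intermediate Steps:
G = 18 (G = 6 + 6*2 = 6 + 12 = 18)
105*149 + G = 105*149 + 18 = 15645 + 18 = 15663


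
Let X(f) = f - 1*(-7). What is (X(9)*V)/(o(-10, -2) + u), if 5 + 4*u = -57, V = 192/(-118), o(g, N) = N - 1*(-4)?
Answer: 1024/531 ≈ 1.9284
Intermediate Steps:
o(g, N) = 4 + N (o(g, N) = N + 4 = 4 + N)
V = -96/59 (V = 192*(-1/118) = -96/59 ≈ -1.6271)
X(f) = 7 + f (X(f) = f + 7 = 7 + f)
u = -31/2 (u = -5/4 + (1/4)*(-57) = -5/4 - 57/4 = -31/2 ≈ -15.500)
(X(9)*V)/(o(-10, -2) + u) = ((7 + 9)*(-96/59))/((4 - 2) - 31/2) = (16*(-96/59))/(2 - 31/2) = -1536/(59*(-27/2)) = -1536/59*(-2/27) = 1024/531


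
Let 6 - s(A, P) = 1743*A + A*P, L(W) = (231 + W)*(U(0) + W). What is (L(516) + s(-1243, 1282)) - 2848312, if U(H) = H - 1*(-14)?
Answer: 1307679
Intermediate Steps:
U(H) = 14 + H (U(H) = H + 14 = 14 + H)
L(W) = (14 + W)*(231 + W) (L(W) = (231 + W)*((14 + 0) + W) = (231 + W)*(14 + W) = (14 + W)*(231 + W))
s(A, P) = 6 - 1743*A - A*P (s(A, P) = 6 - (1743*A + A*P) = 6 + (-1743*A - A*P) = 6 - 1743*A - A*P)
(L(516) + s(-1243, 1282)) - 2848312 = ((3234 + 516² + 245*516) + (6 - 1743*(-1243) - 1*(-1243)*1282)) - 2848312 = ((3234 + 266256 + 126420) + (6 + 2166549 + 1593526)) - 2848312 = (395910 + 3760081) - 2848312 = 4155991 - 2848312 = 1307679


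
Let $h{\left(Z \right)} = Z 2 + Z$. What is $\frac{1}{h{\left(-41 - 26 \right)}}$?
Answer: $- \frac{1}{201} \approx -0.0049751$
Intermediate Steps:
$h{\left(Z \right)} = 3 Z$ ($h{\left(Z \right)} = 2 Z + Z = 3 Z$)
$\frac{1}{h{\left(-41 - 26 \right)}} = \frac{1}{3 \left(-41 - 26\right)} = \frac{1}{3 \left(-67\right)} = \frac{1}{-201} = - \frac{1}{201}$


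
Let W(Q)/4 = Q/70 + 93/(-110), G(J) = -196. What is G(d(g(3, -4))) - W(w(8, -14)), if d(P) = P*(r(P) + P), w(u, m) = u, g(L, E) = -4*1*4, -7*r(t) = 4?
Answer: -74334/385 ≈ -193.08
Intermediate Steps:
r(t) = -4/7 (r(t) = -1/7*4 = -4/7)
g(L, E) = -16 (g(L, E) = -4*4 = -16)
d(P) = P*(-4/7 + P)
W(Q) = -186/55 + 2*Q/35 (W(Q) = 4*(Q/70 + 93/(-110)) = 4*(Q*(1/70) + 93*(-1/110)) = 4*(Q/70 - 93/110) = 4*(-93/110 + Q/70) = -186/55 + 2*Q/35)
G(d(g(3, -4))) - W(w(8, -14)) = -196 - (-186/55 + (2/35)*8) = -196 - (-186/55 + 16/35) = -196 - 1*(-1126/385) = -196 + 1126/385 = -74334/385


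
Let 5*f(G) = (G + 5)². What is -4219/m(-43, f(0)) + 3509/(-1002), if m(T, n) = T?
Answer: 4076551/43086 ≈ 94.614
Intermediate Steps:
f(G) = (5 + G)²/5 (f(G) = (G + 5)²/5 = (5 + G)²/5)
-4219/m(-43, f(0)) + 3509/(-1002) = -4219/(-43) + 3509/(-1002) = -4219*(-1/43) + 3509*(-1/1002) = 4219/43 - 3509/1002 = 4076551/43086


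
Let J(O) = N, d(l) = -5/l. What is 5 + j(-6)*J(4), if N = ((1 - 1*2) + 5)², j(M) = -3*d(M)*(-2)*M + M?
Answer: -571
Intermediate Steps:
j(M) = -30 + M (j(M) = -3*-5/M*(-2)*M + M = -3*10/M*M + M = -3*10 + M = -30 + M)
N = 16 (N = ((1 - 2) + 5)² = (-1 + 5)² = 4² = 16)
J(O) = 16
5 + j(-6)*J(4) = 5 + (-30 - 6)*16 = 5 - 36*16 = 5 - 576 = -571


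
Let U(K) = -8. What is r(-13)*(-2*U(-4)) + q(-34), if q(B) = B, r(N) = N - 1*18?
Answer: -530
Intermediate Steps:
r(N) = -18 + N (r(N) = N - 18 = -18 + N)
r(-13)*(-2*U(-4)) + q(-34) = (-18 - 13)*(-2*(-8)) - 34 = -31*16 - 34 = -496 - 34 = -530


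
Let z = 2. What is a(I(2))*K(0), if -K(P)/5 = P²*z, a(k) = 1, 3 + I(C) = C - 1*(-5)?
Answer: 0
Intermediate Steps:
I(C) = 2 + C (I(C) = -3 + (C - 1*(-5)) = -3 + (C + 5) = -3 + (5 + C) = 2 + C)
K(P) = -10*P² (K(P) = -5*P²*2 = -10*P²)
a(I(2))*K(0) = 1*(-10*0²) = 1*(-10*0) = 1*0 = 0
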